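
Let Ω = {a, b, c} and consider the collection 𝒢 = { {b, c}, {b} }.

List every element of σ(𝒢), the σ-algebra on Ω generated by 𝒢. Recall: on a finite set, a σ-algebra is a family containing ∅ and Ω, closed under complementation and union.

σ(𝒢) = { {}, {a}, {b}, {c}, {a, b}, {a, c}, {b, c}, Ω }

Working:
Take S₀ = 𝒢 ∪ {∅, Ω} = { {}, {b}, {b, c}, Ω }.
Pass 1. New:
  {a}  = ᶜ of {b, c}
  {a, c}  = ᶜ of {b}
Pass 2 (1 new):
  {a, b}  = {b} ∪ {a}
Pass 3: 1 new —
  {c}  = ᶜ of {a, b}
Pass 4: closed — nothing new.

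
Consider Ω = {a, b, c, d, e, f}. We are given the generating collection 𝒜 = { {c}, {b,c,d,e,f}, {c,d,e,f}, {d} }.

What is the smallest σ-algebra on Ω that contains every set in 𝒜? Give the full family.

Answer: σ(𝒜) = { ∅, {a}, {b}, {c}, {d}, {a,b}, {a,c}, {a,d}, {b,c}, {b,d}, {c,d}, {e,f}, {a,b,c}, {a,b,d}, {a,c,d}, {a,e,f}, {b,c,d}, {b,e,f}, {c,e,f}, {d,e,f}, {a,b,c,d}, {a,b,e,f}, {a,c,e,f}, {a,d,e,f}, {b,c,e,f}, {b,d,e,f}, {c,d,e,f}, {a,b,c,e,f}, {a,b,d,e,f}, {a,c,d,e,f}, {b,c,d,e,f}, Ω }

Trace:
Seed the family with 𝒜 together with ∅ and Ω: { ∅, {c}, {d}, {c,d,e,f}, {b,c,d,e,f}, Ω }.
Iteration 1: 5 new —
  {a}  = complement {b,c,d,e,f}
  {a,b}  = complement {c,d,e,f}
  {c,d}  = {c} ∪ {d}
  {a,b,c,e,f}  = complement {d}
  {a,b,d,e,f}  = complement {c}
  (now 11)
Iteration 2 adds 8:
  {a,c}  = {c} ∪ {a}
  {a,d}  = {d} ∪ {a}
  {a,b,c}  = {a,b} ∪ {c}
  {a,b,d}  = {a,b} ∪ {d}
  {a,c,d}  = {c,d} ∪ {a}
  {a,b,c,d}  = {c,d} ∪ {a,b}
  {a,b,e,f}  = complement {c,d}
  {a,c,d,e,f}  = {c,d,e,f} ∪ {a}
  (now 19)
Iteration 3 (7 new):
  {b}  = complement {a,c,d,e,f}
  {e,f}  = complement {a,b,c,d}
  {b,e,f}  = complement {a,c,d}
  {c,e,f}  = complement {a,b,d}
  {d,e,f}  = complement {a,b,c}
  {b,c,e,f}  = complement {a,d}
  {b,d,e,f}  = complement {a,c}
  (now 26)
Iteration 4 adds 6:
  {b,c}  = {b} ∪ {c}
  {b,d}  = {b} ∪ {d}
  {a,e,f}  = {e,f} ∪ {a}
  {b,c,d}  = {c,d} ∪ {b}
  {a,c,e,f}  = {e,f} ∪ {a,c}
  {a,d,e,f}  = {e,f} ∪ {a,d}
  (now 32)
Iteration 5: stable.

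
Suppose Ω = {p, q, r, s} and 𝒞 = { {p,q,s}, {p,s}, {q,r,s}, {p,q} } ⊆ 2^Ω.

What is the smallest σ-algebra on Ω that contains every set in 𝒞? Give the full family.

Seed the family with 𝒞 together with ∅ and Ω: { {}, {p,q}, {p,s}, {p,q,s}, {q,r,s}, Ω }.
Step 1 adds 4:
  {p}  = ᶜ of {q,r,s}
  {r}  = ᶜ of {p,q,s}
  {q,r}  = ᶜ of {p,s}
  {r,s}  = ᶜ of {p,q}
  (now 10)
Step 2: +3 →
  {p,r}  = {r} ∪ {p}
  {p,q,r}  = {p,q} ∪ {r}
  {p,r,s}  = {r,s} ∪ {p,s}
  (now 13)
Step 3: 3 new —
  {q}  = ᶜ of {p,r,s}
  {s}  = ᶜ of {p,q,r}
  {q,s}  = ᶜ of {p,r}
  (now 16)
Step 4 adds nothing — fixpoint reached.

σ(𝒞) = { {}, {p}, {q}, {r}, {s}, {p,q}, {p,r}, {p,s}, {q,r}, {q,s}, {r,s}, {p,q,r}, {p,q,s}, {p,r,s}, {q,r,s}, Ω }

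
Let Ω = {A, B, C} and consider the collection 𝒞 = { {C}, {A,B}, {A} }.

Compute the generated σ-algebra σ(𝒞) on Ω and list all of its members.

Initial family (5 sets): { {}, {A}, {C}, {A,B}, Ω }.
Round 1. New:
  {A,C}  = {C} ∪ {A}
  {B,C}  = ᶜ of {A}
  |family| = 7
Round 2: +1 →
  {B}  = ᶜ of {A,C}
  |family| = 8
Round 3: closed — nothing new.

|σ(𝒞)| = 8.  σ(𝒞) = { {}, {A}, {B}, {C}, {A,B}, {A,C}, {B,C}, Ω }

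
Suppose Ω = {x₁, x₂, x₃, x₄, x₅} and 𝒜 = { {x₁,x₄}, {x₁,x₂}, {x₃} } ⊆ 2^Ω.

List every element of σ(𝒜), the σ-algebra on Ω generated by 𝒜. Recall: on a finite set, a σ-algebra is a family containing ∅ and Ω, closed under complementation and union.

Seed the family with 𝒜 together with ∅ and Ω: { {}, {x₃}, {x₁,x₂}, {x₁,x₄}, Ω }.
Pass 1 adds 6:
  {x₁,x₂,x₃}  = {x₃} ∪ {x₁,x₂}
  {x₁,x₂,x₄}  = {x₁,x₄} ∪ {x₁,x₂}
  {x₁,x₃,x₄}  = {x₃} ∪ {x₁,x₄}
  {x₂,x₃,x₅}  = ᶜ of {x₁,x₄}
  {x₃,x₄,x₅}  = ᶜ of {x₁,x₂}
  {x₁,x₂,x₄,x₅}  = ᶜ of {x₃}
  — 11 sets.
Pass 2 adds 7:
  {x₂,x₅}  = ᶜ of {x₁,x₃,x₄}
  {x₃,x₅}  = ᶜ of {x₁,x₂,x₄}
  {x₄,x₅}  = ᶜ of {x₁,x₂,x₃}
  {x₁,x₂,x₃,x₄}  = {x₁,x₂,x₃} ∪ {x₁,x₂,x₄}
  {x₁,x₂,x₃,x₅}  = {x₁,x₂,x₃} ∪ {x₂,x₃,x₅}
  {x₁,x₃,x₄,x₅}  = {x₃,x₄,x₅} ∪ {x₁,x₃,x₄}
  {x₂,x₃,x₄,x₅}  = {x₃,x₄,x₅} ∪ {x₂,x₃,x₅}
  — 18 sets.
Pass 3 (7 new):
  {x₁}  = ᶜ of {x₂,x₃,x₄,x₅}
  {x₂}  = ᶜ of {x₁,x₃,x₄,x₅}
  {x₄}  = ᶜ of {x₁,x₂,x₃,x₅}
  {x₅}  = ᶜ of {x₁,x₂,x₃,x₄}
  {x₁,x₂,x₅}  = {x₂,x₅} ∪ {x₁,x₂}
  {x₁,x₄,x₅}  = {x₄,x₅} ∪ {x₁,x₄}
  {x₂,x₄,x₅}  = {x₄,x₅} ∪ {x₂,x₅}
  — 25 sets.
Pass 4. New:
  {x₁,x₃}  = ᶜ of {x₂,x₄,x₅}
  {x₁,x₅}  = {x₅} ∪ {x₁}
  {x₂,x₃}  = ᶜ of {x₁,x₄,x₅}
  {x₂,x₄}  = {x₂} ∪ {x₄}
  {x₃,x₄}  = ᶜ of {x₁,x₂,x₅}
  {x₁,x₃,x₅}  = {x₃,x₅} ∪ {x₁}
  — 31 sets.
Pass 5 (1 new):
  {x₂,x₃,x₄}  = ᶜ of {x₁,x₅}
  — 32 sets.
Pass 6 adds nothing — fixpoint reached.

|σ(𝒜)| = 32.  σ(𝒜) = { {}, {x₁}, {x₂}, {x₃}, {x₄}, {x₅}, {x₁,x₂}, {x₁,x₃}, {x₁,x₄}, {x₁,x₅}, {x₂,x₃}, {x₂,x₄}, {x₂,x₅}, {x₃,x₄}, {x₃,x₅}, {x₄,x₅}, {x₁,x₂,x₃}, {x₁,x₂,x₄}, {x₁,x₂,x₅}, {x₁,x₃,x₄}, {x₁,x₃,x₅}, {x₁,x₄,x₅}, {x₂,x₃,x₄}, {x₂,x₃,x₅}, {x₂,x₄,x₅}, {x₃,x₄,x₅}, {x₁,x₂,x₃,x₄}, {x₁,x₂,x₃,x₅}, {x₁,x₂,x₄,x₅}, {x₁,x₃,x₄,x₅}, {x₂,x₃,x₄,x₅}, Ω }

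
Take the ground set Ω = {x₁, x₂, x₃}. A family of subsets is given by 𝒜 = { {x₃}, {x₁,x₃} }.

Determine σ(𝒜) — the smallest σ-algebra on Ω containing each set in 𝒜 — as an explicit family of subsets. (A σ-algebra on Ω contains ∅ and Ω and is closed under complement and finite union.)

|σ(𝒜)| = 8.  σ(𝒜) = { ∅, {x₁}, {x₂}, {x₃}, {x₁,x₂}, {x₁,x₃}, {x₂,x₃}, Ω }

Working:
Initial family (4 sets): { ∅, {x₃}, {x₁,x₃}, Ω }.
Pass 1: +2 →
  {x₂}  = ᶜ of {x₁,x₃}
  {x₁,x₂}  = ᶜ of {x₃}
Pass 2. New:
  {x₂,x₃}  = {x₃} ∪ {x₂}
Pass 3 (1 new):
  {x₁}  = ᶜ of {x₂,x₃}
Pass 4: stable.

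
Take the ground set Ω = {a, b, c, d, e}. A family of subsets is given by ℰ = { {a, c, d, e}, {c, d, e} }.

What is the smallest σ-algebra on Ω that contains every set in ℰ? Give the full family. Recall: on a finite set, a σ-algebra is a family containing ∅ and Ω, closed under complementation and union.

σ(ℰ) (8 sets): { ∅, {a}, {b}, {a, b}, {c, d, e}, {a, c, d, e}, {b, c, d, e}, Ω }

Trace:
Begin from { ∅, {c, d, e}, {a, c, d, e}, Ω } (that is, ℰ plus ∅ and Ω).
Pass 1. New:
  {b}  = {a, c, d, e}ᶜ
  {a, b}  = {c, d, e}ᶜ
  — 6 sets.
Pass 2: +1 →
  {b, c, d, e}  = {c, d, e} ∪ {b}
  — 7 sets.
Pass 3 (1 new):
  {a}  = {b, c, d, e}ᶜ
  — 8 sets.
Pass 4 adds nothing — fixpoint reached.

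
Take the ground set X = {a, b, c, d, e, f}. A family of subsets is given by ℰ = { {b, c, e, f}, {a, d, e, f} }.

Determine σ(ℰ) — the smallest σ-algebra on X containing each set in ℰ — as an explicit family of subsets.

Start: ℰ ∪ {∅, X} = { {}, {a, d, e, f}, {b, c, e, f}, X }.
Round 1: +2 →
  {a, d}  = complement {b, c, e, f}
  {b, c}  = complement {a, d, e, f}
  — 6 sets.
Round 2 (1 new):
  {a, b, c, d}  = {b, c} ∪ {a, d}
  — 7 sets.
Round 3: 1 new —
  {e, f}  = complement {a, b, c, d}
  — 8 sets.
After Round 4 the family is unchanged; done.

Hence σ(ℰ) has 8 members: { {}, {a, d}, {b, c}, {e, f}, {a, b, c, d}, {a, d, e, f}, {b, c, e, f}, X }.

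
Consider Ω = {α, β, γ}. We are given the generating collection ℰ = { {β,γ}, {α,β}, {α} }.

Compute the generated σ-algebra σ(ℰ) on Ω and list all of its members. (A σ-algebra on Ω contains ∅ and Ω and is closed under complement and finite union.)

Initial family (5 sets): { ∅, {α}, {α,β}, {β,γ}, Ω }.
Pass 1: +1 →
  {γ}  = complement {α,β}
  |family| = 6
Pass 2 (1 new):
  {α,γ}  = {γ} ∪ {α}
  |family| = 7
Pass 3 adds 1:
  {β}  = complement {α,γ}
  |family| = 8
Pass 4: already closed under ᶜ and ∪.

Hence σ(ℰ) has 8 members: { ∅, {α}, {β}, {γ}, {α,β}, {α,γ}, {β,γ}, Ω }.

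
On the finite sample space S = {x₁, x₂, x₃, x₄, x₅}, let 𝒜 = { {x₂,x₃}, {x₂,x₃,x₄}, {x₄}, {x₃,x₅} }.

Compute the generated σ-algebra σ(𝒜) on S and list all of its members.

σ(𝒜) = { {}, {x₁}, {x₂}, {x₃}, {x₄}, {x₅}, {x₁,x₂}, {x₁,x₃}, {x₁,x₄}, {x₁,x₅}, {x₂,x₃}, {x₂,x₄}, {x₂,x₅}, {x₃,x₄}, {x₃,x₅}, {x₄,x₅}, {x₁,x₂,x₃}, {x₁,x₂,x₄}, {x₁,x₂,x₅}, {x₁,x₃,x₄}, {x₁,x₃,x₅}, {x₁,x₄,x₅}, {x₂,x₃,x₄}, {x₂,x₃,x₅}, {x₂,x₄,x₅}, {x₃,x₄,x₅}, {x₁,x₂,x₃,x₄}, {x₁,x₂,x₃,x₅}, {x₁,x₂,x₄,x₅}, {x₁,x₃,x₄,x₅}, {x₂,x₃,x₄,x₅}, S }

Check:
Begin from { {}, {x₄}, {x₂,x₃}, {x₃,x₅}, {x₂,x₃,x₄}, S } (that is, 𝒜 plus ∅ and S).
Iteration 1 adds 7:
  {x₁,x₅}  = {x₂,x₃,x₄}ᶜ
  {x₁,x₂,x₄}  = {x₃,x₅}ᶜ
  {x₁,x₄,x₅}  = {x₂,x₃}ᶜ
  {x₂,x₃,x₅}  = {x₂,x₃} ∪ {x₃,x₅}
  {x₃,x₄,x₅}  = {x₄} ∪ {x₃,x₅}
  {x₁,x₂,x₃,x₅}  = {x₄}ᶜ
  {x₂,x₃,x₄,x₅}  = {x₂,x₃,x₄} ∪ {x₃,x₅}
  (now 13)
Iteration 2 adds 7:
  {x₁}  = {x₂,x₃,x₄,x₅}ᶜ
  {x₁,x₂}  = {x₃,x₄,x₅}ᶜ
  {x₁,x₄}  = {x₂,x₃,x₅}ᶜ
  {x₁,x₃,x₅}  = {x₁,x₅} ∪ {x₃,x₅}
  {x₁,x₂,x₃,x₄}  = {x₂,x₃,x₄} ∪ {x₁,x₂,x₄}
  {x₁,x₂,x₄,x₅}  = {x₁,x₄,x₅} ∪ {x₁,x₂,x₄}
  {x₁,x₃,x₄,x₅}  = {x₁,x₄,x₅} ∪ {x₃,x₄,x₅}
  (now 20)
Iteration 3: 6 new —
  {x₂}  = {x₁,x₃,x₄,x₅}ᶜ
  {x₃}  = {x₁,x₂,x₄,x₅}ᶜ
  {x₅}  = {x₁,x₂,x₃,x₄}ᶜ
  {x₂,x₄}  = {x₁,x₃,x₅}ᶜ
  {x₁,x₂,x₃}  = {x₁,x₂} ∪ {x₂,x₃}
  {x₁,x₂,x₅}  = {x₁,x₅} ∪ {x₁,x₂}
  (now 26)
Iteration 4. New:
  {x₁,x₃}  = {x₃} ∪ {x₁}
  {x₂,x₅}  = {x₂} ∪ {x₅}
  {x₃,x₄}  = {x₁,x₂,x₅}ᶜ
  {x₄,x₅}  = {x₁,x₂,x₃}ᶜ
  {x₁,x₃,x₄}  = {x₃} ∪ {x₁,x₄}
  {x₂,x₄,x₅}  = {x₅} ∪ {x₂,x₄}
  (now 32)
Iteration 5: closed — nothing new.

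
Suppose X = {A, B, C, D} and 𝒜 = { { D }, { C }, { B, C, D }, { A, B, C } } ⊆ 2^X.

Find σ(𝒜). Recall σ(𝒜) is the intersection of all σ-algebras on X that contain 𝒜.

Begin from { {}, { C }, { D }, { A, B, C }, { B, C, D }, X } (that is, 𝒜 plus ∅ and X).
Step 1: +3 →
  { A }  = { B, C, D }ᶜ
  { C, D }  = { C } ∪ { D }
  { A, B, D }  = { C }ᶜ
Step 2 (4 new):
  { A, B }  = { C, D }ᶜ
  { A, C }  = { C } ∪ { A }
  { A, D }  = { D } ∪ { A }
  { A, C, D }  = { C, D } ∪ { A }
Step 3: 3 new —
  { B }  = { A, C, D }ᶜ
  { B, C }  = { A, D }ᶜ
  { B, D }  = { A, C }ᶜ
After Step 4 the family is unchanged; done.

Hence σ(𝒜) has 16 members: { {}, { A }, { B }, { C }, { D }, { A, B }, { A, C }, { A, D }, { B, C }, { B, D }, { C, D }, { A, B, C }, { A, B, D }, { A, C, D }, { B, C, D }, X }.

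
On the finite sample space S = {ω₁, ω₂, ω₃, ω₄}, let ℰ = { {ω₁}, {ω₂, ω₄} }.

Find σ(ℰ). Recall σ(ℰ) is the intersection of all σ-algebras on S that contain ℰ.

σ(ℰ) (8 sets): { ∅, {ω₁}, {ω₃}, {ω₁, ω₃}, {ω₂, ω₄}, {ω₁, ω₂, ω₄}, {ω₂, ω₃, ω₄}, S }

Working:
Initial family (4 sets): { ∅, {ω₁}, {ω₂, ω₄}, S }.
Pass 1 adds 3:
  {ω₁, ω₃}  = ᶜ of {ω₂, ω₄}
  {ω₁, ω₂, ω₄}  = {ω₂, ω₄} ∪ {ω₁}
  {ω₂, ω₃, ω₄}  = ᶜ of {ω₁}
Pass 2 adds 1:
  {ω₃}  = ᶜ of {ω₁, ω₂, ω₄}
Pass 3: already closed under ᶜ and ∪.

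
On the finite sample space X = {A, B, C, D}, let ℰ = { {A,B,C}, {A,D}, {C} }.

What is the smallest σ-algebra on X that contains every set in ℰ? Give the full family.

σ(ℰ) = { {}, {A}, {B}, {C}, {D}, {A,B}, {A,C}, {A,D}, {B,C}, {B,D}, {C,D}, {A,B,C}, {A,B,D}, {A,C,D}, {B,C,D}, X }

Derivation:
Initial family (5 sets): { {}, {C}, {A,D}, {A,B,C}, X }.
Step 1: +4 →
  {D}  = {A,B,C}ᶜ
  {B,C}  = {A,D}ᶜ
  {A,B,D}  = {C}ᶜ
  {A,C,D}  = {C} ∪ {A,D}
  [9 total]
Step 2: 3 new —
  {B}  = {A,C,D}ᶜ
  {C,D}  = {C} ∪ {D}
  {B,C,D}  = {B,C} ∪ {D}
  [12 total]
Step 3 (3 new):
  {A}  = {B,C,D}ᶜ
  {A,B}  = {C,D}ᶜ
  {B,D}  = {D} ∪ {B}
  [15 total]
Step 4 adds 1:
  {A,C}  = {B,D}ᶜ
  [16 total]
Step 5: closed — nothing new.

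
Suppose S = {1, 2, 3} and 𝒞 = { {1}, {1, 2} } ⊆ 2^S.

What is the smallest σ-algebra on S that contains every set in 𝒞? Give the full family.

Begin from { ∅, {1}, {1, 2}, S } (that is, 𝒞 plus ∅ and S).
Iteration 1: 2 new —
  {3}  = {1, 2}ᶜ
  {2, 3}  = {1}ᶜ
  |family| = 6
Iteration 2: 1 new —
  {1, 3}  = {3} ∪ {1}
  |family| = 7
Iteration 3 (1 new):
  {2}  = {1, 3}ᶜ
  |family| = 8
Iteration 4: no new sets; the family is a σ-algebra.

Therefore σ(𝒞) = { ∅, {1}, {2}, {3}, {1, 2}, {1, 3}, {2, 3}, S } (|σ(𝒞)| = 8).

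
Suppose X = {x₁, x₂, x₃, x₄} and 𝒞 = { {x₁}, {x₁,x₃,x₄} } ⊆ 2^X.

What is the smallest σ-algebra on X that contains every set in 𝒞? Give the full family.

|σ(𝒞)| = 8.  σ(𝒞) = { {}, {x₁}, {x₂}, {x₁,x₂}, {x₃,x₄}, {x₁,x₃,x₄}, {x₂,x₃,x₄}, X }

Derivation:
Initial family (4 sets): { {}, {x₁}, {x₁,x₃,x₄}, X }.
Iteration 1: +2 →
  {x₂}  = {x₁,x₃,x₄}ᶜ
  {x₂,x₃,x₄}  = {x₁}ᶜ
  [6 total]
Iteration 2: +1 →
  {x₁,x₂}  = {x₂} ∪ {x₁}
  [7 total]
Iteration 3 adds 1:
  {x₃,x₄}  = {x₁,x₂}ᶜ
  [8 total]
Iteration 4: already closed under ᶜ and ∪.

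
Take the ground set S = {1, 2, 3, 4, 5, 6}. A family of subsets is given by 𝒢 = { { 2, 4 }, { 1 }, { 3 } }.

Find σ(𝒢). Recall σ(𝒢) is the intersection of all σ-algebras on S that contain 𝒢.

Answer: σ(𝒢) = { {  }, { 1 }, { 3 }, { 1, 3 }, { 2, 4 }, { 5, 6 }, { 1, 2, 4 }, { 1, 5, 6 }, { 2, 3, 4 }, { 3, 5, 6 }, { 1, 2, 3, 4 }, { 1, 3, 5, 6 }, { 2, 4, 5, 6 }, { 1, 2, 4, 5, 6 }, { 2, 3, 4, 5, 6 }, S }

Derivation:
Begin from { {  }, { 1 }, { 3 }, { 2, 4 }, S } (that is, 𝒢 plus ∅ and S).
Step 1 (6 new):
  { 1, 3 }  = { 3 } ∪ { 1 }
  { 1, 2, 4 }  = { 2, 4 } ∪ { 1 }
  { 2, 3, 4 }  = { 3 } ∪ { 2, 4 }
  { 1, 3, 5, 6 }  = complement { 2, 4 }
  { 1, 2, 4, 5, 6 }  = complement { 3 }
  { 2, 3, 4, 5, 6 }  = complement { 1 }
  [11 total]
Step 2: 4 new —
  { 1, 5, 6 }  = complement { 2, 3, 4 }
  { 3, 5, 6 }  = complement { 1, 2, 4 }
  { 1, 2, 3, 4 }  = { 1, 2, 4 } ∪ { 3 }
  { 2, 4, 5, 6 }  = complement { 1, 3 }
  [15 total]
Step 3: +1 →
  { 5, 6 }  = complement { 1, 2, 3, 4 }
  [16 total]
Step 4: no new sets; the family is a σ-algebra.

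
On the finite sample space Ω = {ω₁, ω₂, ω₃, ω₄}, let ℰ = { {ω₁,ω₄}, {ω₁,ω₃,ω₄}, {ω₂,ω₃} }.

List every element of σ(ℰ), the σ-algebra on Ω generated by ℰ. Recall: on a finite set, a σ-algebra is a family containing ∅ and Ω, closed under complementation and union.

|σ(ℰ)| = 8.  σ(ℰ) = { ∅, {ω₂}, {ω₃}, {ω₁,ω₄}, {ω₂,ω₃}, {ω₁,ω₂,ω₄}, {ω₁,ω₃,ω₄}, Ω }

Working:
Begin from { ∅, {ω₁,ω₄}, {ω₂,ω₃}, {ω₁,ω₃,ω₄}, Ω } (that is, ℰ plus ∅ and Ω).
Iteration 1. New:
  {ω₂}  = {ω₁,ω₃,ω₄}ᶜ
  (now 6)
Iteration 2. New:
  {ω₁,ω₂,ω₄}  = {ω₂} ∪ {ω₁,ω₄}
  (now 7)
Iteration 3. New:
  {ω₃}  = {ω₁,ω₂,ω₄}ᶜ
  (now 8)
Iteration 4: already closed under ᶜ and ∪.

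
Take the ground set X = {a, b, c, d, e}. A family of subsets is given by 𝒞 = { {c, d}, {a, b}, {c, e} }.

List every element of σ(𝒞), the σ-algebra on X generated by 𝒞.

|σ(𝒞)| = 16.  σ(𝒞) = { ∅, {c}, {d}, {e}, {a, b}, {c, d}, {c, e}, {d, e}, {a, b, c}, {a, b, d}, {a, b, e}, {c, d, e}, {a, b, c, d}, {a, b, c, e}, {a, b, d, e}, X }

Working:
Initial family (5 sets): { ∅, {a, b}, {c, d}, {c, e}, X }.
Pass 1 (5 new):
  {a, b, d}  = ᶜ of {c, e}
  {a, b, e}  = ᶜ of {c, d}
  {c, d, e}  = ᶜ of {a, b}
  {a, b, c, d}  = {c, d} ∪ {a, b}
  {a, b, c, e}  = {a, b} ∪ {c, e}
Pass 2 adds 3:
  {d}  = ᶜ of {a, b, c, e}
  {e}  = ᶜ of {a, b, c, d}
  {a, b, d, e}  = {a, b, d} ∪ {a, b, e}
Pass 3 (2 new):
  {c}  = ᶜ of {a, b, d, e}
  {d, e}  = {d} ∪ {e}
Pass 4: +1 →
  {a, b, c}  = ᶜ of {d, e}
Pass 5 adds nothing — fixpoint reached.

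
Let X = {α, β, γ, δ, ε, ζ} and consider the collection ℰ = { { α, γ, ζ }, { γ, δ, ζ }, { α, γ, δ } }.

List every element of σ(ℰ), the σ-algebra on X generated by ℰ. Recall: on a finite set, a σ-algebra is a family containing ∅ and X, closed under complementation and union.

σ(ℰ) (32 sets): { ∅, { α }, { γ }, { δ }, { ζ }, { α, γ }, { α, δ }, { α, ζ }, { β, ε }, { γ, δ }, { γ, ζ }, { δ, ζ }, { α, β, ε }, { α, γ, δ }, { α, γ, ζ }, { α, δ, ζ }, { β, γ, ε }, { β, δ, ε }, { β, ε, ζ }, { γ, δ, ζ }, { α, β, γ, ε }, { α, β, δ, ε }, { α, β, ε, ζ }, { α, γ, δ, ζ }, { β, γ, δ, ε }, { β, γ, ε, ζ }, { β, δ, ε, ζ }, { α, β, γ, δ, ε }, { α, β, γ, ε, ζ }, { α, β, δ, ε, ζ }, { β, γ, δ, ε, ζ }, X }

Trace:
Start: ℰ ∪ {∅, X} = { ∅, { α, γ, δ }, { α, γ, ζ }, { γ, δ, ζ }, X }.
Step 1 (4 new):
  { α, β, ε }  = { γ, δ, ζ }ᶜ
  { β, δ, ε }  = { α, γ, ζ }ᶜ
  { β, ε, ζ }  = { α, γ, δ }ᶜ
  { α, γ, δ, ζ }  = { α, γ, δ } ∪ { α, γ, ζ }
Step 2 adds 7:
  { β, ε }  = { α, γ, δ, ζ }ᶜ
  { α, β, δ, ε }  = { α, β, ε } ∪ { β, δ, ε }
  { α, β, ε, ζ }  = { β, ε, ζ } ∪ { α, β, ε }
  { β, δ, ε, ζ }  = { β, ε, ζ } ∪ { β, δ, ε }
  { α, β, γ, δ, ε }  = { α, β, ε } ∪ { α, γ, δ }
  { α, β, γ, ε, ζ }  = { α, γ, ζ } ∪ { β, ε, ζ }
  { β, γ, δ, ε, ζ }  = { β, ε, ζ } ∪ { γ, δ, ζ }
Step 3 adds 7:
  { α }  = { β, γ, δ, ε, ζ }ᶜ
  { δ }  = { α, β, γ, ε, ζ }ᶜ
  { ζ }  = { α, β, γ, δ, ε }ᶜ
  { α, γ }  = { β, δ, ε, ζ }ᶜ
  { γ, δ }  = { α, β, ε, ζ }ᶜ
  { γ, ζ }  = { α, β, δ, ε }ᶜ
  { α, β, δ, ε, ζ }  = { α, β, ε } ∪ { β, δ, ε, ζ }
Step 4: +7 →
  { γ }  = { α, β, δ, ε, ζ }ᶜ
  { α, δ }  = { α } ∪ { δ }
  { α, ζ }  = { α } ∪ { ζ }
  { δ, ζ }  = { ζ } ∪ { δ }
  { α, β, γ, ε }  = { β, ε } ∪ { α, γ }
  { β, γ, δ, ε }  = { β, ε } ∪ { γ, δ }
  { β, γ, ε, ζ }  = { β, ε } ∪ { γ, ζ }
Step 5 (2 new):
  { α, δ, ζ }  = { α } ∪ { δ, ζ }
  { β, γ, ε }  = { β, ε } ∪ { γ }
Step 6: already closed under ᶜ and ∪.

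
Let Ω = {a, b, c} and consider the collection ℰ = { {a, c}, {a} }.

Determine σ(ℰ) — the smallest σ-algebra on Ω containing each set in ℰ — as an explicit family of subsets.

Start: ℰ ∪ {∅, Ω} = { {}, {a}, {a, c}, Ω }.
Iteration 1: +2 →
  {b}  = {a, c}ᶜ
  {b, c}  = {a}ᶜ
  — 6 sets.
Iteration 2: +1 →
  {a, b}  = {b} ∪ {a}
  — 7 sets.
Iteration 3: 1 new —
  {c}  = {a, b}ᶜ
  — 8 sets.
Iteration 4: no new sets; the family is a σ-algebra.

Hence σ(ℰ) has 8 members: { {}, {a}, {b}, {c}, {a, b}, {a, c}, {b, c}, Ω }.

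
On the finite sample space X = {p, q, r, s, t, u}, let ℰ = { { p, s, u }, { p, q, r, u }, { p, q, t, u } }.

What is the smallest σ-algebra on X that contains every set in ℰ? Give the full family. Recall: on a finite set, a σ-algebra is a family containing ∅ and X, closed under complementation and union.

Take S₀ = ℰ ∪ {∅, X} = { {}, { p, s, u }, { p, q, r, u }, { p, q, t, u }, X }.
Round 1: 6 new —
  { r, s }  = { p, q, t, u }ᶜ
  { s, t }  = { p, q, r, u }ᶜ
  { q, r, t }  = { p, s, u }ᶜ
  { p, q, r, s, u }  = { p, s, u } ∪ { p, q, r, u }
  { p, q, r, t, u }  = { p, q, r, u } ∪ { p, q, t, u }
  { p, q, s, t, u }  = { p, s, u } ∪ { p, q, t, u }
  [11 total]
Round 2. New:
  { r }  = { p, q, s, t, u }ᶜ
  { s }  = { p, q, r, t, u }ᶜ
  { t }  = { p, q, r, s, u }ᶜ
  { r, s, t }  = { r, s } ∪ { s, t }
  { p, r, s, u }  = { r, s } ∪ { p, s, u }
  { p, s, t, u }  = { p, s, u } ∪ { s, t }
  { q, r, s, t }  = { r, s } ∪ { q, r, t }
  [18 total]
Round 3 adds 6:
  { p, u }  = { q, r, s, t }ᶜ
  { q, r }  = { p, s, t, u }ᶜ
  { q, t }  = { p, r, s, u }ᶜ
  { r, t }  = { r } ∪ { t }
  { p, q, u }  = { r, s, t }ᶜ
  { p, r, s, t, u }  = { s, t } ∪ { p, r, s, u }
  [24 total]
Round 4: +7 →
  { q }  = { p, r, s, t, u }ᶜ
  { p, r, u }  = { p, u } ∪ { r }
  { p, t, u }  = { p, u } ∪ { t }
  { q, r, s }  = { r, s } ∪ { q, r }
  { q, s, t }  = { q, t } ∪ { s, t }
  { p, q, s, u }  = { r, t }ᶜ
  { p, r, t, u }  = { p, u } ∪ { r, t }
  [31 total]
Round 5. New:
  { q, s }  = { p, r, t, u }ᶜ
  [32 total]
Round 6: closed — nothing new.

Hence σ(ℰ) has 32 members: { {}, { q }, { r }, { s }, { t }, { p, u }, { q, r }, { q, s }, { q, t }, { r, s }, { r, t }, { s, t }, { p, q, u }, { p, r, u }, { p, s, u }, { p, t, u }, { q, r, s }, { q, r, t }, { q, s, t }, { r, s, t }, { p, q, r, u }, { p, q, s, u }, { p, q, t, u }, { p, r, s, u }, { p, r, t, u }, { p, s, t, u }, { q, r, s, t }, { p, q, r, s, u }, { p, q, r, t, u }, { p, q, s, t, u }, { p, r, s, t, u }, X }.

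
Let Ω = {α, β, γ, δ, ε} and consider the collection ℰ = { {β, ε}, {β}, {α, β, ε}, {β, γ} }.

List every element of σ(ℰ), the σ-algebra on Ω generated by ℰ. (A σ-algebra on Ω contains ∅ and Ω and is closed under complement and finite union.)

Start: ℰ ∪ {∅, Ω} = { ∅, {β}, {β, γ}, {β, ε}, {α, β, ε}, Ω }.
Iteration 1: +6 →
  {γ, δ}  = ᶜ of {α, β, ε}
  {α, γ, δ}  = ᶜ of {β, ε}
  {α, δ, ε}  = ᶜ of {β, γ}
  {β, γ, ε}  = {β, ε} ∪ {β, γ}
  {α, β, γ, ε}  = {α, β, ε} ∪ {β, γ}
  {α, γ, δ, ε}  = ᶜ of {β}
Iteration 2 adds 6:
  {δ}  = ᶜ of {α, β, γ, ε}
  {α, δ}  = ᶜ of {β, γ, ε}
  {β, γ, δ}  = {γ, δ} ∪ {β}
  {α, β, γ, δ}  = {β} ∪ {α, γ, δ}
  {α, β, δ, ε}  = {α, δ, ε} ∪ {β, ε}
  {β, γ, δ, ε}  = {β, ε} ∪ {γ, δ}
Iteration 3. New:
  {α}  = ᶜ of {β, γ, δ, ε}
  {γ}  = ᶜ of {α, β, δ, ε}
  {ε}  = ᶜ of {α, β, γ, δ}
  {α, ε}  = ᶜ of {β, γ, δ}
  {β, δ}  = {δ} ∪ {β}
  {α, β, δ}  = {α, δ} ∪ {β}
  {β, δ, ε}  = {β, ε} ∪ {δ}
Iteration 4: +7 →
  {α, β}  = {β} ∪ {α}
  {α, γ}  = ᶜ of {β, δ, ε}
  {γ, ε}  = ᶜ of {α, β, δ}
  {δ, ε}  = {ε} ∪ {δ}
  {α, β, γ}  = {β, γ} ∪ {α}
  {α, γ, ε}  = ᶜ of {β, δ}
  {γ, δ, ε}  = {γ, δ} ∪ {ε}
Iteration 5: no new sets; the family is a σ-algebra.

Therefore σ(ℰ) = { ∅, {α}, {β}, {γ}, {δ}, {ε}, {α, β}, {α, γ}, {α, δ}, {α, ε}, {β, γ}, {β, δ}, {β, ε}, {γ, δ}, {γ, ε}, {δ, ε}, {α, β, γ}, {α, β, δ}, {α, β, ε}, {α, γ, δ}, {α, γ, ε}, {α, δ, ε}, {β, γ, δ}, {β, γ, ε}, {β, δ, ε}, {γ, δ, ε}, {α, β, γ, δ}, {α, β, γ, ε}, {α, β, δ, ε}, {α, γ, δ, ε}, {β, γ, δ, ε}, Ω } (|σ(ℰ)| = 32).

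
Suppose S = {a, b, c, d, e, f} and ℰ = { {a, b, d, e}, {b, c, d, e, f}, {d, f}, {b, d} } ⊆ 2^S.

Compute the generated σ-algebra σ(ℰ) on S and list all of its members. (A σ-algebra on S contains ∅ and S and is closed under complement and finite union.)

Initial family (6 sets): { ∅, {b, d}, {d, f}, {a, b, d, e}, {b, c, d, e, f}, S }.
Step 1 adds 6:
  {a}  = S∖{b, c, d, e, f}
  {c, f}  = S∖{a, b, d, e}
  {b, d, f}  = {d, f} ∪ {b, d}
  {a, b, c, e}  = S∖{d, f}
  {a, c, e, f}  = S∖{b, d}
  {a, b, d, e, f}  = {d, f} ∪ {a, b, d, e}
Step 2: 11 new —
  {c}  = S∖{a, b, d, e, f}
  {a, b, d}  = {b, d} ∪ {a}
  {a, c, e}  = S∖{b, d, f}
  {a, c, f}  = {c, f} ∪ {a}
  {a, d, f}  = {d, f} ∪ {a}
  {c, d, f}  = {c, f} ∪ {d, f}
  {a, b, d, f}  = {b, d, f} ∪ {a}
  {b, c, d, f}  = {b, d, f} ∪ {c, f}
  {a, b, c, d, e}  = {a, b, d, e} ∪ {a, b, c, e}
  {a, b, c, e, f}  = {a, c, e, f} ∪ {a, b, c, e}
  {a, c, d, e, f}  = {a, c, e, f} ∪ {d, f}
Step 3: 14 new —
  {b}  = S∖{a, c, d, e, f}
  {d}  = S∖{a, b, c, e, f}
  {f}  = S∖{a, b, c, d, e}
  {a, c}  = {c} ∪ {a}
  {a, e}  = S∖{b, c, d, f}
  {c, e}  = S∖{a, b, d, f}
  {a, b, e}  = S∖{c, d, f}
  {b, c, d}  = {b, d} ∪ {c}
  {b, c, e}  = S∖{a, d, f}
  {b, d, e}  = S∖{a, c, f}
  {c, e, f}  = S∖{a, b, d}
  {a, b, c, d}  = {a, b, d} ∪ {c}
  {a, c, d, f}  = {a, c, f} ∪ {a, d, f}
  {a, b, c, d, f}  = {b, d, f} ∪ {a, c, f}
Step 4: +23 →
  {e}  = S∖{a, b, c, d, f}
  {a, b}  = {a} ∪ {b}
  {a, d}  = {a} ∪ {d}
  {a, f}  = {a} ∪ {f}
  {b, c}  = {b} ∪ {c}
  {b, e}  = S∖{a, c, d, f}
  {b, f}  = {b} ∪ {f}
  {c, d}  = {c} ∪ {d}
  {e, f}  = S∖{a, b, c, d}
  {a, b, c}  = {b} ∪ {a, c}
  {a, c, d}  = {a, c} ∪ {d}
  {a, d, e}  = {a, e} ∪ {d}
  {a, e, f}  = S∖{b, c, d}
  {b, c, f}  = {b} ∪ {c, f}
  {c, d, e}  = {d} ∪ {c, e}
  {a, b, c, f}  = {a, c, f} ∪ {b}
  {a, b, e, f}  = {f} ∪ {a, b, e}
  {a, c, d, e}  = {a, c, e} ∪ {d}
  {a, d, e, f}  = {a, d, f} ∪ {a, e}
  {b, c, d, e}  = {b, c, d} ∪ {b, c, e}
  {b, c, e, f}  = {b} ∪ {c, e, f}
  {b, d, e, f}  = S∖{a, c}
  {c, d, e, f}  = {c, e, f} ∪ {d}
Step 5 (4 new):
  {d, e}  = S∖{a, b, c, f}
  {a, b, f}  = S∖{c, d, e}
  {b, e, f}  = S∖{a, c, d}
  {d, e, f}  = S∖{a, b, c}
Step 6: already closed under ᶜ and ∪.

Therefore σ(ℰ) = { ∅, {a}, {b}, {c}, {d}, {e}, {f}, {a, b}, {a, c}, {a, d}, {a, e}, {a, f}, {b, c}, {b, d}, {b, e}, {b, f}, {c, d}, {c, e}, {c, f}, {d, e}, {d, f}, {e, f}, {a, b, c}, {a, b, d}, {a, b, e}, {a, b, f}, {a, c, d}, {a, c, e}, {a, c, f}, {a, d, e}, {a, d, f}, {a, e, f}, {b, c, d}, {b, c, e}, {b, c, f}, {b, d, e}, {b, d, f}, {b, e, f}, {c, d, e}, {c, d, f}, {c, e, f}, {d, e, f}, {a, b, c, d}, {a, b, c, e}, {a, b, c, f}, {a, b, d, e}, {a, b, d, f}, {a, b, e, f}, {a, c, d, e}, {a, c, d, f}, {a, c, e, f}, {a, d, e, f}, {b, c, d, e}, {b, c, d, f}, {b, c, e, f}, {b, d, e, f}, {c, d, e, f}, {a, b, c, d, e}, {a, b, c, d, f}, {a, b, c, e, f}, {a, b, d, e, f}, {a, c, d, e, f}, {b, c, d, e, f}, S } (|σ(ℰ)| = 64).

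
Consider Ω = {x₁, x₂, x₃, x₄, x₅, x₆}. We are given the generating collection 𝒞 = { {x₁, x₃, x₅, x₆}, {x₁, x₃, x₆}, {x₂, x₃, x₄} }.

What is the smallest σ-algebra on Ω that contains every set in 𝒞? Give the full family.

σ(𝒞) (16 sets): { ∅, {x₃}, {x₅}, {x₁, x₆}, {x₂, x₄}, {x₃, x₅}, {x₁, x₃, x₆}, {x₁, x₅, x₆}, {x₂, x₃, x₄}, {x₂, x₄, x₅}, {x₁, x₂, x₄, x₆}, {x₁, x₃, x₅, x₆}, {x₂, x₃, x₄, x₅}, {x₁, x₂, x₃, x₄, x₆}, {x₁, x₂, x₄, x₅, x₆}, Ω }

Working:
Take S₀ = 𝒞 ∪ {∅, Ω} = { ∅, {x₁, x₃, x₆}, {x₂, x₃, x₄}, {x₁, x₃, x₅, x₆}, Ω }.
Step 1: 4 new —
  {x₂, x₄}  = ᶜ of {x₁, x₃, x₅, x₆}
  {x₁, x₅, x₆}  = ᶜ of {x₂, x₃, x₄}
  {x₂, x₄, x₅}  = ᶜ of {x₁, x₃, x₆}
  {x₁, x₂, x₃, x₄, x₆}  = {x₂, x₃, x₄} ∪ {x₁, x₃, x₆}
  |family| = 9
Step 2. New:
  {x₅}  = ᶜ of {x₁, x₂, x₃, x₄, x₆}
  {x₂, x₃, x₄, x₅}  = {x₂, x₃, x₄} ∪ {x₂, x₄, x₅}
  {x₁, x₂, x₄, x₅, x₆}  = {x₁, x₅, x₆} ∪ {x₂, x₄}
  |family| = 12
Step 3. New:
  {x₃}  = ᶜ of {x₁, x₂, x₄, x₅, x₆}
  {x₁, x₆}  = ᶜ of {x₂, x₃, x₄, x₅}
  |family| = 14
Step 4: +2 →
  {x₃, x₅}  = {x₃} ∪ {x₅}
  {x₁, x₂, x₄, x₆}  = {x₁, x₆} ∪ {x₂, x₄}
  |family| = 16
After Step 5 the family is unchanged; done.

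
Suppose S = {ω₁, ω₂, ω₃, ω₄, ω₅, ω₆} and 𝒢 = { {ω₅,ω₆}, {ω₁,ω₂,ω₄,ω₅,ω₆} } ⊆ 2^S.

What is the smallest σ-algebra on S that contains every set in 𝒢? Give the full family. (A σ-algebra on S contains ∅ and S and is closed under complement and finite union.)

Answer: σ(𝒢) = { {}, {ω₃}, {ω₅,ω₆}, {ω₁,ω₂,ω₄}, {ω₃,ω₅,ω₆}, {ω₁,ω₂,ω₃,ω₄}, {ω₁,ω₂,ω₄,ω₅,ω₆}, S }

Trace:
Seed the family with 𝒢 together with ∅ and S: { {}, {ω₅,ω₆}, {ω₁,ω₂,ω₄,ω₅,ω₆}, S }.
Round 1 adds 2:
  {ω₃}  = {ω₁,ω₂,ω₄,ω₅,ω₆}ᶜ
  {ω₁,ω₂,ω₃,ω₄}  = {ω₅,ω₆}ᶜ
Round 2. New:
  {ω₃,ω₅,ω₆}  = {ω₃} ∪ {ω₅,ω₆}
Round 3 adds 1:
  {ω₁,ω₂,ω₄}  = {ω₃,ω₅,ω₆}ᶜ
After Round 4 the family is unchanged; done.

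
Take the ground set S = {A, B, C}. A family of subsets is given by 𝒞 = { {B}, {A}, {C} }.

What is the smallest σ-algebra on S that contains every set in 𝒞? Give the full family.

Take S₀ = 𝒞 ∪ {∅, S} = { ∅, {A}, {B}, {C}, S }.
Pass 1: +3 →
  {A,B}  = ᶜ of {C}
  {A,C}  = ᶜ of {B}
  {B,C}  = ᶜ of {A}
  |family| = 8
Pass 2: already closed under ᶜ and ∪.

Hence σ(𝒞) has 8 members: { ∅, {A}, {B}, {C}, {A,B}, {A,C}, {B,C}, S }.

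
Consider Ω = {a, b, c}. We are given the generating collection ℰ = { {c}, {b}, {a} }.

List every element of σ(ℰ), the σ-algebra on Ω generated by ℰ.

Seed the family with ℰ together with ∅ and Ω: { {}, {a}, {b}, {c}, Ω }.
Iteration 1 adds 3:
  {a,b}  = complement {c}
  {a,c}  = complement {b}
  {b,c}  = complement {a}
  |family| = 8
Iteration 2: stable.

|σ(ℰ)| = 8.  σ(ℰ) = { {}, {a}, {b}, {c}, {a,b}, {a,c}, {b,c}, Ω }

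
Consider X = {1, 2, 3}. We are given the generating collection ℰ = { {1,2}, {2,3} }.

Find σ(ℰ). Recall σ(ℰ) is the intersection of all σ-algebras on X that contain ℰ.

|σ(ℰ)| = 8.  σ(ℰ) = { {}, {1}, {2}, {3}, {1,2}, {1,3}, {2,3}, X }

Trace:
Initial family (4 sets): { {}, {1,2}, {2,3}, X }.
Step 1. New:
  {1}  = {2,3}ᶜ
  {3}  = {1,2}ᶜ
  |family| = 6
Step 2. New:
  {1,3}  = {3} ∪ {1}
  |family| = 7
Step 3 (1 new):
  {2}  = {1,3}ᶜ
  |family| = 8
Step 4 adds nothing — fixpoint reached.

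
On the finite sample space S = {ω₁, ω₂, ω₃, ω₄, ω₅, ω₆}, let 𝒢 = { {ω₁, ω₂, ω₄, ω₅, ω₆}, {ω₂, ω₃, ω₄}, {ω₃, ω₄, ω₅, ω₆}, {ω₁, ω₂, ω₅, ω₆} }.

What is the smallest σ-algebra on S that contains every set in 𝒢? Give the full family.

Seed the family with 𝒢 together with ∅ and S: { ∅, {ω₂, ω₃, ω₄}, {ω₁, ω₂, ω₅, ω₆}, {ω₃, ω₄, ω₅, ω₆}, {ω₁, ω₂, ω₄, ω₅, ω₆}, S }.
Step 1: +5 →
  {ω₃}  = S∖{ω₁, ω₂, ω₄, ω₅, ω₆}
  {ω₁, ω₂}  = S∖{ω₃, ω₄, ω₅, ω₆}
  {ω₃, ω₄}  = S∖{ω₁, ω₂, ω₅, ω₆}
  {ω₁, ω₅, ω₆}  = S∖{ω₂, ω₃, ω₄}
  {ω₂, ω₃, ω₄, ω₅, ω₆}  = {ω₂, ω₃, ω₄} ∪ {ω₃, ω₄, ω₅, ω₆}
Step 2 adds 6:
  {ω₁}  = S∖{ω₂, ω₃, ω₄, ω₅, ω₆}
  {ω₁, ω₂, ω₃}  = {ω₁, ω₂} ∪ {ω₃}
  {ω₁, ω₂, ω₃, ω₄}  = {ω₃, ω₄} ∪ {ω₁, ω₂}
  {ω₁, ω₃, ω₅, ω₆}  = {ω₃} ∪ {ω₁, ω₅, ω₆}
  {ω₁, ω₂, ω₃, ω₅, ω₆}  = {ω₃} ∪ {ω₁, ω₂, ω₅, ω₆}
  {ω₁, ω₃, ω₄, ω₅, ω₆}  = {ω₃, ω₄} ∪ {ω₁, ω₅, ω₆}
Step 3. New:
  {ω₂}  = S∖{ω₁, ω₃, ω₄, ω₅, ω₆}
  {ω₄}  = S∖{ω₁, ω₂, ω₃, ω₅, ω₆}
  {ω₁, ω₃}  = {ω₃} ∪ {ω₁}
  {ω₂, ω₄}  = S∖{ω₁, ω₃, ω₅, ω₆}
  {ω₅, ω₆}  = S∖{ω₁, ω₂, ω₃, ω₄}
  {ω₁, ω₃, ω₄}  = {ω₃, ω₄} ∪ {ω₁}
  {ω₄, ω₅, ω₆}  = S∖{ω₁, ω₂, ω₃}
Step 4 adds 7:
  {ω₁, ω₄}  = {ω₁} ∪ {ω₄}
  {ω₂, ω₃}  = {ω₂} ∪ {ω₃}
  {ω₁, ω₂, ω₄}  = {ω₁, ω₂} ∪ {ω₄}
  {ω₂, ω₅, ω₆}  = S∖{ω₁, ω₃, ω₄}
  {ω₃, ω₅, ω₆}  = {ω₅, ω₆} ∪ {ω₃}
  {ω₁, ω₄, ω₅, ω₆}  = {ω₁} ∪ {ω₄, ω₅, ω₆}
  {ω₂, ω₄, ω₅, ω₆}  = S∖{ω₁, ω₃}
Step 5: +1 →
  {ω₂, ω₃, ω₅, ω₆}  = S∖{ω₁, ω₄}
Step 6: already closed under ᶜ and ∪.

σ(𝒢) = { ∅, {ω₁}, {ω₂}, {ω₃}, {ω₄}, {ω₁, ω₂}, {ω₁, ω₃}, {ω₁, ω₄}, {ω₂, ω₃}, {ω₂, ω₄}, {ω₃, ω₄}, {ω₅, ω₆}, {ω₁, ω₂, ω₃}, {ω₁, ω₂, ω₄}, {ω₁, ω₃, ω₄}, {ω₁, ω₅, ω₆}, {ω₂, ω₃, ω₄}, {ω₂, ω₅, ω₆}, {ω₃, ω₅, ω₆}, {ω₄, ω₅, ω₆}, {ω₁, ω₂, ω₃, ω₄}, {ω₁, ω₂, ω₅, ω₆}, {ω₁, ω₃, ω₅, ω₆}, {ω₁, ω₄, ω₅, ω₆}, {ω₂, ω₃, ω₅, ω₆}, {ω₂, ω₄, ω₅, ω₆}, {ω₃, ω₄, ω₅, ω₆}, {ω₁, ω₂, ω₃, ω₅, ω₆}, {ω₁, ω₂, ω₄, ω₅, ω₆}, {ω₁, ω₃, ω₄, ω₅, ω₆}, {ω₂, ω₃, ω₄, ω₅, ω₆}, S }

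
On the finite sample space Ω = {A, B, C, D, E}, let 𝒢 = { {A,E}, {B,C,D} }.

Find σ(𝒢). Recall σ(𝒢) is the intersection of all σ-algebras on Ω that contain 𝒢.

σ(𝒢) = { ∅, {A,E}, {B,C,D}, Ω }

Derivation:
Begin from { ∅, {A,E}, {B,C,D}, Ω } (that is, 𝒢 plus ∅ and Ω).
Step 1: stable.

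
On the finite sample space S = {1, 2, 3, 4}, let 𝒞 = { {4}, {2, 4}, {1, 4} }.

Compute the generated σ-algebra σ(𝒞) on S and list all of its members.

Answer: σ(𝒞) = { {}, {1}, {2}, {3}, {4}, {1, 2}, {1, 3}, {1, 4}, {2, 3}, {2, 4}, {3, 4}, {1, 2, 3}, {1, 2, 4}, {1, 3, 4}, {2, 3, 4}, S }

Check:
Begin from { {}, {4}, {1, 4}, {2, 4}, S } (that is, 𝒞 plus ∅ and S).
Pass 1: 4 new —
  {1, 3}  = ᶜ of {2, 4}
  {2, 3}  = ᶜ of {1, 4}
  {1, 2, 3}  = ᶜ of {4}
  {1, 2, 4}  = {1, 4} ∪ {2, 4}
  (now 9)
Pass 2: +3 →
  {3}  = ᶜ of {1, 2, 4}
  {1, 3, 4}  = {1, 4} ∪ {1, 3}
  {2, 3, 4}  = {2, 3} ∪ {4}
  (now 12)
Pass 3. New:
  {1}  = ᶜ of {2, 3, 4}
  {2}  = ᶜ of {1, 3, 4}
  {3, 4}  = {3} ∪ {4}
  (now 15)
Pass 4. New:
  {1, 2}  = ᶜ of {3, 4}
  (now 16)
Pass 5: already closed under ᶜ and ∪.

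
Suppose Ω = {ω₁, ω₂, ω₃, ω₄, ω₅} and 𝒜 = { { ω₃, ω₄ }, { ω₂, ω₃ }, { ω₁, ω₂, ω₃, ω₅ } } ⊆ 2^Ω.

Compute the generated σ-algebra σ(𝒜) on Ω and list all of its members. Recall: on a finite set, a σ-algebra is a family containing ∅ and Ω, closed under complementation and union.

σ(𝒜) (16 sets): { {}, { ω₂ }, { ω₃ }, { ω₄ }, { ω₁, ω₅ }, { ω₂, ω₃ }, { ω₂, ω₄ }, { ω₃, ω₄ }, { ω₁, ω₂, ω₅ }, { ω₁, ω₃, ω₅ }, { ω₁, ω₄, ω₅ }, { ω₂, ω₃, ω₄ }, { ω₁, ω₂, ω₃, ω₅ }, { ω₁, ω₂, ω₄, ω₅ }, { ω₁, ω₃, ω₄, ω₅ }, Ω }

Check:
Seed the family with 𝒜 together with ∅ and Ω: { {}, { ω₂, ω₃ }, { ω₃, ω₄ }, { ω₁, ω₂, ω₃, ω₅ }, Ω }.
Iteration 1 (4 new):
  { ω₄ }  = { ω₁, ω₂, ω₃, ω₅ }ᶜ
  { ω₁, ω₂, ω₅ }  = { ω₃, ω₄ }ᶜ
  { ω₁, ω₄, ω₅ }  = { ω₂, ω₃ }ᶜ
  { ω₂, ω₃, ω₄ }  = { ω₃, ω₄ } ∪ { ω₂, ω₃ }
  — 9 sets.
Iteration 2: 3 new —
  { ω₁, ω₅ }  = { ω₂, ω₃, ω₄ }ᶜ
  { ω₁, ω₂, ω₄, ω₅ }  = { ω₁, ω₄, ω₅ } ∪ { ω₁, ω₂, ω₅ }
  { ω₁, ω₃, ω₄, ω₅ }  = { ω₁, ω₄, ω₅ } ∪ { ω₃, ω₄ }
  — 12 sets.
Iteration 3 adds 2:
  { ω₂ }  = { ω₁, ω₃, ω₄, ω₅ }ᶜ
  { ω₃ }  = { ω₁, ω₂, ω₄, ω₅ }ᶜ
  — 14 sets.
Iteration 4: +2 →
  { ω₂, ω₄ }  = { ω₄ } ∪ { ω₂ }
  { ω₁, ω₃, ω₅ }  = { ω₃ } ∪ { ω₁, ω₅ }
  — 16 sets.
Iteration 5 adds nothing — fixpoint reached.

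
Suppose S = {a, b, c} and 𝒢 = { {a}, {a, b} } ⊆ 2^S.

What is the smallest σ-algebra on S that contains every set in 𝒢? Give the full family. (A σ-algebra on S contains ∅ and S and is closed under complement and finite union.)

σ(𝒢) (8 sets): { {}, {a}, {b}, {c}, {a, b}, {a, c}, {b, c}, S }

Check:
Take S₀ = 𝒢 ∪ {∅, S} = { {}, {a}, {a, b}, S }.
Iteration 1 (2 new):
  {c}  = complement {a, b}
  {b, c}  = complement {a}
Iteration 2. New:
  {a, c}  = {c} ∪ {a}
Iteration 3. New:
  {b}  = complement {a, c}
After Iteration 4 the family is unchanged; done.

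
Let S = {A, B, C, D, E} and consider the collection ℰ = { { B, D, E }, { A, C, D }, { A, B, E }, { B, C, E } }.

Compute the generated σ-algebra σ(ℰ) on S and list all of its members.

Take S₀ = ℰ ∪ {∅, S} = { {}, { A, B, E }, { A, C, D }, { B, C, E }, { B, D, E }, S }.
Step 1 adds 7:
  { A, C }  = complement { B, D, E }
  { A, D }  = complement { B, C, E }
  { B, E }  = complement { A, C, D }
  { C, D }  = complement { A, B, E }
  { A, B, C, E }  = { A, B, E } ∪ { B, C, E }
  { A, B, D, E }  = { A, B, E } ∪ { B, D, E }
  { B, C, D, E }  = { B, C, E } ∪ { B, D, E }
  (now 13)
Step 2: 3 new —
  { A }  = complement { B, C, D, E }
  { C }  = complement { A, B, D, E }
  { D }  = complement { A, B, C, E }
  (now 16)
After Step 3 the family is unchanged; done.

Hence σ(ℰ) has 16 members: { {}, { A }, { C }, { D }, { A, C }, { A, D }, { B, E }, { C, D }, { A, B, E }, { A, C, D }, { B, C, E }, { B, D, E }, { A, B, C, E }, { A, B, D, E }, { B, C, D, E }, S }.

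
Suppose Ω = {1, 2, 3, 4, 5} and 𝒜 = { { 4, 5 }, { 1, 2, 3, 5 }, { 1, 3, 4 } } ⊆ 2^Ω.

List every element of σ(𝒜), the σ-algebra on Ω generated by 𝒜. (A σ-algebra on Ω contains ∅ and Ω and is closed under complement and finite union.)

σ(𝒜) (16 sets): { ∅, { 2 }, { 4 }, { 5 }, { 1, 3 }, { 2, 4 }, { 2, 5 }, { 4, 5 }, { 1, 2, 3 }, { 1, 3, 4 }, { 1, 3, 5 }, { 2, 4, 5 }, { 1, 2, 3, 4 }, { 1, 2, 3, 5 }, { 1, 3, 4, 5 }, Ω }

Trace:
Begin from { ∅, { 4, 5 }, { 1, 3, 4 }, { 1, 2, 3, 5 }, Ω } (that is, 𝒜 plus ∅ and Ω).
Iteration 1: +4 →
  { 4 }  = Ω∖{ 1, 2, 3, 5 }
  { 2, 5 }  = Ω∖{ 1, 3, 4 }
  { 1, 2, 3 }  = Ω∖{ 4, 5 }
  { 1, 3, 4, 5 }  = { 4, 5 } ∪ { 1, 3, 4 }
Iteration 2. New:
  { 2 }  = Ω∖{ 1, 3, 4, 5 }
  { 2, 4, 5 }  = { 2, 5 } ∪ { 4, 5 }
  { 1, 2, 3, 4 }  = { 1, 2, 3 } ∪ { 1, 3, 4 }
Iteration 3 (3 new):
  { 5 }  = Ω∖{ 1, 2, 3, 4 }
  { 1, 3 }  = Ω∖{ 2, 4, 5 }
  { 2, 4 }  = { 4 } ∪ { 2 }
Iteration 4: +1 →
  { 1, 3, 5 }  = Ω∖{ 2, 4 }
Iteration 5 adds nothing — fixpoint reached.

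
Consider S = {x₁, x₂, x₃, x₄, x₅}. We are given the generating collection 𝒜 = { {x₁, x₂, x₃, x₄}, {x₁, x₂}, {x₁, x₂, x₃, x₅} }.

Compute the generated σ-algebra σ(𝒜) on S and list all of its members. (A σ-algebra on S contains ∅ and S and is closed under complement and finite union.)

Initial family (5 sets): { {}, {x₁, x₂}, {x₁, x₂, x₃, x₄}, {x₁, x₂, x₃, x₅}, S }.
Iteration 1 (3 new):
  {x₄}  = complement {x₁, x₂, x₃, x₅}
  {x₅}  = complement {x₁, x₂, x₃, x₄}
  {x₃, x₄, x₅}  = complement {x₁, x₂}
  [8 total]
Iteration 2 (3 new):
  {x₄, x₅}  = {x₄} ∪ {x₅}
  {x₁, x₂, x₄}  = {x₄} ∪ {x₁, x₂}
  {x₁, x₂, x₅}  = {x₁, x₂} ∪ {x₅}
  [11 total]
Iteration 3 adds 4:
  {x₃, x₄}  = complement {x₁, x₂, x₅}
  {x₃, x₅}  = complement {x₁, x₂, x₄}
  {x₁, x₂, x₃}  = complement {x₄, x₅}
  {x₁, x₂, x₄, x₅}  = {x₄, x₅} ∪ {x₁, x₂, x₅}
  [15 total]
Iteration 4 adds 1:
  {x₃}  = complement {x₁, x₂, x₄, x₅}
  [16 total]
After Iteration 5 the family is unchanged; done.

σ(𝒜) = { {}, {x₃}, {x₄}, {x₅}, {x₁, x₂}, {x₃, x₄}, {x₃, x₅}, {x₄, x₅}, {x₁, x₂, x₃}, {x₁, x₂, x₄}, {x₁, x₂, x₅}, {x₃, x₄, x₅}, {x₁, x₂, x₃, x₄}, {x₁, x₂, x₃, x₅}, {x₁, x₂, x₄, x₅}, S }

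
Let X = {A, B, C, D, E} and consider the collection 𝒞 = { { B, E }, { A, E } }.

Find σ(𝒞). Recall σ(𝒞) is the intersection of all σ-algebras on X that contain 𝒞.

Begin from { ∅, { A, E }, { B, E }, X } (that is, 𝒞 plus ∅ and X).
Iteration 1: +3 →
  { A, B, E }  = { B, E } ∪ { A, E }
  { A, C, D }  = { B, E }ᶜ
  { B, C, D }  = { A, E }ᶜ
Iteration 2 (4 new):
  { C, D }  = { A, B, E }ᶜ
  { A, B, C, D }  = { A, C, D } ∪ { B, C, D }
  { A, C, D, E }  = { A, C, D } ∪ { A, E }
  { B, C, D, E }  = { B, E } ∪ { B, C, D }
Iteration 3 adds 3:
  { A }  = { B, C, D, E }ᶜ
  { B }  = { A, C, D, E }ᶜ
  { E }  = { A, B, C, D }ᶜ
Iteration 4 (2 new):
  { A, B }  = { B } ∪ { A }
  { C, D, E }  = { C, D } ∪ { E }
Iteration 5 adds nothing — fixpoint reached.

Therefore σ(𝒞) = { ∅, { A }, { B }, { E }, { A, B }, { A, E }, { B, E }, { C, D }, { A, B, E }, { A, C, D }, { B, C, D }, { C, D, E }, { A, B, C, D }, { A, C, D, E }, { B, C, D, E }, X } (|σ(𝒞)| = 16).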